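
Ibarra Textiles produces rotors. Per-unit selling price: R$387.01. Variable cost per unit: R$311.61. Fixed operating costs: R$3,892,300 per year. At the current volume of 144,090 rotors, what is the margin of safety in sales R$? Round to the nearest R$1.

R$35,786,035

Unit CM = price − variable cost = R$387.01 − R$311.61 = R$75.40. Break-even units = R$3,892,300 ÷ R$75.40 = 51,622.02; break-even revenue = 51,622.02 × R$387.01 = R$19,978,236.38.
Actual sales revenue = 144,090 × R$387.01 = R$55,764,270.90.
Margin of safety = R$55,764,270.90 − R$19,978,236.38 = R$35,786,035.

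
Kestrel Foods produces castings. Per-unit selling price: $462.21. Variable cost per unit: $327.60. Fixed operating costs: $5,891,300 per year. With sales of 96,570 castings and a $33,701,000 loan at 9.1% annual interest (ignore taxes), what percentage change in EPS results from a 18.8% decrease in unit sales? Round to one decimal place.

Contribution at this volume is 96,570 × $134.61 = $12,999,287.70.
EBIT = $12,999,287.70 − $5,891,300 = $7,107,987.70.
After interest of $3,066,791.00, pre-tax earnings = $4,041,196.70.
DCL = total CM / (EBIT − I) = $12,999,287.70 / $4,041,196.70 = 3.2167.
%ΔEPS = DCL × %ΔSales = 3.2167 × -18.8% = -60.5%.

-60.5%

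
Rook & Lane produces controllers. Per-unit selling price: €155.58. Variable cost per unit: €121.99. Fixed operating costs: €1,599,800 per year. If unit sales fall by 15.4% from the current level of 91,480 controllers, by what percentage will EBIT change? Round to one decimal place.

-32.1%

Total contribution margin = 91,480 × €33.59 = €3,072,813.20.
Subtracting fixed costs: EBIT = €3,072,813.20 − €1,599,800 = €1,473,013.20.
DOL = contribution ÷ EBIT = €3,072,813.20 ÷ €1,473,013.20 = 2.0861.
%ΔEBIT = DOL × %ΔSales = 2.0861 × -15.4% = -32.1%.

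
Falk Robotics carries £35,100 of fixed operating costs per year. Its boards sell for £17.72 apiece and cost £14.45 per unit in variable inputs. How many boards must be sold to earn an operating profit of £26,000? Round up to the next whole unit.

Contribution margin per unit = £17.72 − £14.45 = £3.27.
Required volume = (fixed costs + target profit) ÷ CM = (£35,100 + £26,000) ÷ £3.27 = 18,685.02, so 18,686 boards.

18,686 boards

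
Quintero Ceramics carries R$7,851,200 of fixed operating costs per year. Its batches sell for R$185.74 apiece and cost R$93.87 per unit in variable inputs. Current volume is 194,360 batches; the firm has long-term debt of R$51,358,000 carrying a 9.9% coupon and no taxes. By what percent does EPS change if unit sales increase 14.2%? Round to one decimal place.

Contribution at this volume is 194,360 × R$91.87 = R$17,855,853.20.
Subtracting fixed costs: EBIT = R$17,855,853.20 − R$7,851,200 = R$10,004,653.20.
After interest of R$5,084,442.00, pre-tax earnings = R$4,920,211.20.
DCL = total CM / (EBIT − I) = R$17,855,853.20 / R$4,920,211.20 = 3.6291.
%ΔEPS = DCL × %ΔSales = 3.6291 × +14.2% = +51.5%.

+51.5%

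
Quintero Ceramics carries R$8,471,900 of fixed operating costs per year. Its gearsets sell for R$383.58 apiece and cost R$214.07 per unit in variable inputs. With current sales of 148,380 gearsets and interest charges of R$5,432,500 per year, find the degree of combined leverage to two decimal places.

Contribution at this volume is 148,380 × R$169.51 = R$25,151,893.80.
EBIT = R$25,151,893.80 − R$8,471,900 = R$16,679,993.80. Interest = R$5,432,500.00.
DOL = R$25,151,893.80 ÷ R$16,679,993.80 = 1.5079; DFL = R$16,679,993.80 ÷ R$11,247,493.80 = 1.4830.
Combined leverage = 1.5079 × 1.4830 = 2.2362.

2.24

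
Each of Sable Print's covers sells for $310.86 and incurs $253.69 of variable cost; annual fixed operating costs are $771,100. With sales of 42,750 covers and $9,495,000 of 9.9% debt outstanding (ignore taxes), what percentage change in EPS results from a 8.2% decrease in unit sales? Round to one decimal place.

-27.3%

Contribution at this volume is 42,750 × $57.17 = $2,444,017.50.
EBIT = $2,444,017.50 − $771,100 = $1,672,917.50.
Interest = $940,005.00, so EBIT − I = $732,912.50.
Degree of combined leverage = contribution ÷ (EBIT − I) = $2,444,017.50 ÷ $732,912.50 = 3.3347.
%ΔEPS = DCL × %ΔSales = 3.3347 × -8.2% = -27.3%.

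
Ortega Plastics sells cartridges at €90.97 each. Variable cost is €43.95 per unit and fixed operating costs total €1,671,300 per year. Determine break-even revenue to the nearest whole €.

Contribution margin per unit = €90.97 − €43.95 = €47.02, a CM ratio of €47.02 ÷ €90.97 = 0.5169.
Break-even sales = FC ÷ CM ratio = €1,671,300 × €90.97 / €47.02 = €3,233,479.

€3,233,479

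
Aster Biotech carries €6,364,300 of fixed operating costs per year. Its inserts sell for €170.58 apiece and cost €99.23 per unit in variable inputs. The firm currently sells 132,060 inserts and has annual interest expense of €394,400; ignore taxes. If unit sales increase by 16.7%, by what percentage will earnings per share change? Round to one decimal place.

+59.1%

Contribution at this volume is 132,060 × €71.35 = €9,422,481.00.
Operating income = contribution − fixed costs = €9,422,481.00 − €6,364,300 = €3,058,181.00.
Interest = €394,400.00, so EBIT − I = €2,663,781.00.
DCL = total CM / (EBIT − I) = €9,422,481.00 / €2,663,781.00 = 3.5373.
%ΔEPS = DCL × %ΔSales = 3.5373 × +16.7% = +59.1%.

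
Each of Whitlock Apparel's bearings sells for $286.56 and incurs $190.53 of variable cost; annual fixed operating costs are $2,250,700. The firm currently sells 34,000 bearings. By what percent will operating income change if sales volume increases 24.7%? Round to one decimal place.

Total contribution margin = 34,000 × $96.03 = $3,265,020.00.
EBIT = $3,265,020.00 − $2,250,700 = $1,014,320.00.
DOL = contribution ÷ EBIT = $3,265,020.00 ÷ $1,014,320.00 = 3.2189.
So EBIT moves 3.2189 × (+24.7%) = +79.5%.

+79.5%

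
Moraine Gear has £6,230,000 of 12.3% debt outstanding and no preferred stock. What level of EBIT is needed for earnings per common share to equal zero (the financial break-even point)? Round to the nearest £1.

£766,290

Annual interest = 12.3% × £6,230,000 = £766,290.00.
Without preferred stock the financial break-even is simply EBIT = interest = £766,290.00.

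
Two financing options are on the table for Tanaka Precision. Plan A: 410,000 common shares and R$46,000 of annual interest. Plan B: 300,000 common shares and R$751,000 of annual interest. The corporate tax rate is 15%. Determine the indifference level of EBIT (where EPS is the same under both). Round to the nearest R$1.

Set EPS_A = EPS_B: (EBIT − R$46,000)(1 − 0.15) ÷ 410,000 = (EBIT − R$751,000)(1 − 0.15) ÷ 300,000.
Cancelling (1 − t) and cross-multiplying: 300,000·(EBIT − 46,000) = 410,000·(EBIT − 751,000).
EBIT × (410,000 − 300,000) = 751,000 × 410,000 − 46,000 × 300,000 = 294,110,000,000, so EBIT = 294,110,000,000 ÷ 110,000 = 2,673,727.27.

R$2,673,727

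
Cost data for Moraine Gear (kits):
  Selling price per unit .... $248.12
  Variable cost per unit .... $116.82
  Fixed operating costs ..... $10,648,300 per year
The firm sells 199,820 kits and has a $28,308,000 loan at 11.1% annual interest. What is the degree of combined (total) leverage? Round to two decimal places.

2.11

Total contribution margin = 199,820 × $131.30 = $26,236,366.00.
Subtracting fixed costs: EBIT = $26,236,366.00 − $10,648,300 = $15,588,066.00. Interest = $3,142,188.00.
DOL = $26,236,366.00 ÷ $15,588,066.00 = 1.6831; DFL = $15,588,066.00 ÷ $12,445,878.00 = 1.2525.
DCL = DOL × DFL = 1.6831 × 1.2525 = 2.1081.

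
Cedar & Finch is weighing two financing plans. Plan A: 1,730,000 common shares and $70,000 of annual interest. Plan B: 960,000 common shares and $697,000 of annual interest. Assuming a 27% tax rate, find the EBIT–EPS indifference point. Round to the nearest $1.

$1,478,714

At indifference, (EBIT − 70,000)(1 − t)/1,730,000 = (EBIT − 697,000)(1 − t)/960,000.
The (1 − t) factor cancels: (EBIT − 70,000) × 960,000 = (EBIT − 697,000) × 1,730,000.
EBIT × (1,730,000 − 960,000) = 697,000 × 1,730,000 − 70,000 × 960,000 = 1,138,610,000,000, so EBIT = 1,138,610,000,000 ÷ 770,000 = 1,478,714.29.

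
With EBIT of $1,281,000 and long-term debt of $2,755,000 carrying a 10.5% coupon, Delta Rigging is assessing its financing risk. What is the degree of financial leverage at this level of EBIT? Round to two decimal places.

Interest = $289,275.00.
Degree of financial leverage = EBIT / (EBIT − interest) = $1,281,000 / $991,725.00 = 1.2917.

1.29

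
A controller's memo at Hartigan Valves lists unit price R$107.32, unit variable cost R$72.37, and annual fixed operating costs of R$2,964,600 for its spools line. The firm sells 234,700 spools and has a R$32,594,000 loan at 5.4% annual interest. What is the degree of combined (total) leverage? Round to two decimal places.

2.36

Contribution at this volume is 234,700 × R$34.95 = R$8,202,765.00.
Subtracting fixed costs: EBIT = R$8,202,765.00 − R$2,964,600 = R$5,238,165.00. Interest = R$1,760,076.00.
DOL = R$8,202,765.00 ÷ R$5,238,165.00 = 1.5660; DFL = R$5,238,165.00 ÷ R$3,478,089.00 = 1.5060.
Combined leverage = 1.5660 × 1.5060 = 2.3584.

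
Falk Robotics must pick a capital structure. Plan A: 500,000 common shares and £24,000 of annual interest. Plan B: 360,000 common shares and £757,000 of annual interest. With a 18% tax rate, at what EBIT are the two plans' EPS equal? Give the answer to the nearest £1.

Set EPS_A = EPS_B: (EBIT − £24,000)(1 − 0.18) ÷ 500,000 = (EBIT − £757,000)(1 − 0.18) ÷ 360,000.
The (1 − t) factor cancels: (EBIT − 24,000) × 360,000 = (EBIT − 757,000) × 500,000.
EBIT × (500,000 − 360,000) = 757,000 × 500,000 − 24,000 × 360,000 = 369,860,000,000, so EBIT = 369,860,000,000 ÷ 140,000 = 2,641,857.14.

£2,641,857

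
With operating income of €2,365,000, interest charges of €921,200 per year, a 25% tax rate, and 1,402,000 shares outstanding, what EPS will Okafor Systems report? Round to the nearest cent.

€0.77

Interest = €921,200.00, so EBT = €2,365,000 − €921,200.00 = €1,443,800.00.
Net income = €1,443,800.00 × (1 − 0.25) = €1,082,850.00.
Per share: €1,082,850.00 / 1,402,000 shares = €0.77.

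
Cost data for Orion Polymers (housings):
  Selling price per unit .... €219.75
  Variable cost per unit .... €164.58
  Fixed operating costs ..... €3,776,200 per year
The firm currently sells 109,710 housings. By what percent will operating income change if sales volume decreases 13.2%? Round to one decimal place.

-35.1%

Total contribution margin = 109,710 × €55.17 = €6,052,700.70.
Operating income = contribution − fixed costs = €6,052,700.70 − €3,776,200 = €2,276,500.70.
So DOL = total CM / EBIT = €6,052,700.70 / €2,276,500.70 = 2.6588.
So EBIT moves 2.6588 × (-13.2%) = -35.1%.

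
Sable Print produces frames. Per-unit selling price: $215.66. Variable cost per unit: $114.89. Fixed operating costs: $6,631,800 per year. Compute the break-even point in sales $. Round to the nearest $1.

Contribution margin per unit = $215.66 − $114.89 = $100.77, a CM ratio of $100.77 ÷ $215.66 = 0.4673.
Break-even sales = FC ÷ CM ratio = $6,631,800 × $215.66 / $100.77 = $14,192,855.

$14,192,855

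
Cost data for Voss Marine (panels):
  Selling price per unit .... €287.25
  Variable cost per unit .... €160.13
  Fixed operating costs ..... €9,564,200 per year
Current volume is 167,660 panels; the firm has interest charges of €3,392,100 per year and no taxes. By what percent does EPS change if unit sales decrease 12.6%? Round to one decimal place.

-32.1%

Contribution at this volume is 167,660 × €127.12 = €21,312,939.20.
Operating income = contribution − fixed costs = €21,312,939.20 − €9,564,200 = €11,748,739.20.
Interest = €3,392,100.00, so EBIT − I = €8,356,639.20.
Degree of combined leverage = contribution ÷ (EBIT − I) = €21,312,939.20 ÷ €8,356,639.20 = 2.5504.
EPS therefore changes by 2.5504 × (-12.6%) = -32.1%.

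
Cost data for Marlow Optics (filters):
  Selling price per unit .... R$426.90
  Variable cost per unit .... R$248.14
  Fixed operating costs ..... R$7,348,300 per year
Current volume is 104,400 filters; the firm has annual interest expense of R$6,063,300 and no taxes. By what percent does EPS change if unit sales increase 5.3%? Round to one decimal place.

+18.8%

At 104,400 units, contribution = 104,400 × R$178.76 = R$18,662,544.00.
Subtracting fixed costs: EBIT = R$18,662,544.00 − R$7,348,300 = R$11,314,244.00.
After interest of R$6,063,300.00, pre-tax earnings = R$5,250,944.00.
DCL = total CM / (EBIT − I) = R$18,662,544.00 / R$5,250,944.00 = 3.5541.
%ΔEPS = DCL × %ΔSales = 3.5541 × +5.3% = +18.8%.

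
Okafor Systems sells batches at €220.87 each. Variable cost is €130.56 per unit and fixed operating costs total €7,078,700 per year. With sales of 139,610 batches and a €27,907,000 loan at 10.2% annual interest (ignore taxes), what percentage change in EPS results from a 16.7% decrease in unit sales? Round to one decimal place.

-78.5%

Contribution at this volume is 139,610 × €90.31 = €12,608,179.10.
Subtracting fixed costs: EBIT = €12,608,179.10 − €7,078,700 = €5,529,479.10.
After interest of €2,846,514.00, pre-tax earnings = €2,682,965.10.
DCL = total CM / (EBIT − I) = €12,608,179.10 / €2,682,965.10 = 4.6993.
EPS therefore changes by 4.6993 × (-16.7%) = -78.5%.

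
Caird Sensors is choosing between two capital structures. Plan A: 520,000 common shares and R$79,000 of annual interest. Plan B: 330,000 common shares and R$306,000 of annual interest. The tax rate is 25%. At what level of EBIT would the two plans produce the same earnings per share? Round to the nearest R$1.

R$700,263

At indifference, (EBIT − 79,000)(1 − t)/520,000 = (EBIT − 306,000)(1 − t)/330,000.
Cancelling (1 − t) and cross-multiplying: 330,000·(EBIT − 79,000) = 520,000·(EBIT − 306,000).
Solving, EBIT = (306,000·520,000 − 79,000·330,000) / (520,000 − 330,000) = 133,050,000,000 / 190,000 = 700,263.16.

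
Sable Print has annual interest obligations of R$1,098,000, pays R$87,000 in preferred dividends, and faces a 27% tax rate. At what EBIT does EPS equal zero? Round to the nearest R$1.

R$1,217,178

Grossing the preferred dividend up to pre-tax terms: R$87,000 / (1 − 0.27) = R$119,178.08.
Financial break-even EBIT = interest + D_p ÷ (1 − t) = R$1,098,000 + R$119,178.08 = R$1,217,178.08.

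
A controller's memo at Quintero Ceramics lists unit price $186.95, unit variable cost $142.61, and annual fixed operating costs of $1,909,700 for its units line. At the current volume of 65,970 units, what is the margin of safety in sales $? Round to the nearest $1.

$4,281,255

Each unit contributes $186.95 − $142.61 = $44.34. Break-even units = $1,909,700 ÷ $44.34 = 43,069.46; break-even revenue = 43,069.46 × $186.95 = $8,051,836.15.
Current sales = 65,970 × $186.95 = $12,333,091.50.
Margin of safety = $12,333,091.50 − $8,051,836.15 = $4,281,255.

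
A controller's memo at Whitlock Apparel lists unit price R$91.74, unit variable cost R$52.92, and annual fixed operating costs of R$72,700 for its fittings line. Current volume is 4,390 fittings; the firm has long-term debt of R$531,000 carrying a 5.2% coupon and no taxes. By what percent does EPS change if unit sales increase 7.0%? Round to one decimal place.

+17.0%

At 4,390 units, contribution = 4,390 × R$38.82 = R$170,419.80.
EBIT = R$170,419.80 − R$72,700 = R$97,719.80.
Interest = R$27,612.00, so EBIT − I = R$70,107.80.
Degree of combined leverage = contribution ÷ (EBIT − I) = R$170,419.80 ÷ R$70,107.80 = 2.4308.
EPS therefore changes by 2.4308 × (+7.0%) = +17.0%.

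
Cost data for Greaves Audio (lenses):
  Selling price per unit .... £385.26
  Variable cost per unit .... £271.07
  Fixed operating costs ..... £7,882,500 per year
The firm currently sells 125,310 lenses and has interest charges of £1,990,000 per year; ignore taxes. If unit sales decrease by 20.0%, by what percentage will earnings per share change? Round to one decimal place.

Total contribution margin = 125,310 × £114.19 = £14,309,148.90.
Subtracting fixed costs: EBIT = £14,309,148.90 − £7,882,500 = £6,426,648.90.
After interest of £1,990,000.00, pre-tax earnings = £4,436,648.90.
DCL = total CM / (EBIT − I) = £14,309,148.90 / £4,436,648.90 = 3.2252.
EPS therefore changes by 3.2252 × (-20.0%) = -64.5%.

-64.5%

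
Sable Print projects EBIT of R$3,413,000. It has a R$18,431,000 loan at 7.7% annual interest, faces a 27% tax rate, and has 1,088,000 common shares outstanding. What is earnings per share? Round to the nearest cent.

R$1.34

Interest = R$1,419,187.00, so EBT = R$3,413,000 − R$1,419,187.00 = R$1,993,813.00.
Net income = R$1,993,813.00 × (1 − 0.27) = R$1,455,483.49.
EPS = R$1,455,483.49 ÷ 1,088,000 = R$1.34.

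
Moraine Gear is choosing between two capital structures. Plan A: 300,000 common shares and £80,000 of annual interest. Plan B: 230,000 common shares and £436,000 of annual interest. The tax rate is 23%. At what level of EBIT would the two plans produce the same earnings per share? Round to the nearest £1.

£1,605,714

Set EPS_A = EPS_B: (EBIT − £80,000)(1 − 0.23) ÷ 300,000 = (EBIT − £436,000)(1 − 0.23) ÷ 230,000.
The (1 − t) factor cancels: (EBIT − 80,000) × 230,000 = (EBIT − 436,000) × 300,000.
Solving, EBIT = (436,000·300,000 − 80,000·230,000) / (300,000 − 230,000) = 112,400,000,000 / 70,000 = 1,605,714.29.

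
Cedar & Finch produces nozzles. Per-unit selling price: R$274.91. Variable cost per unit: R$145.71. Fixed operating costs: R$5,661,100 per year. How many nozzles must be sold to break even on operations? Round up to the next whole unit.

Contribution margin per unit = R$274.91 − R$145.71 = R$129.20.
Break-even volume = fixed costs ÷ CM per unit = R$5,661,100 ÷ R$129.20 = 43,816.56, so 43,817 nozzles.

43,817 nozzles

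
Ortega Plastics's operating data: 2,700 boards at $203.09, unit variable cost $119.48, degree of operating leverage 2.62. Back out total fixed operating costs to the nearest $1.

$139,584

Total contribution margin = 2,700 × $83.61 = $225,747.00.
DOL = contribution / EBIT, so EBIT = $225,747.00 / 2.62 = $86,162.98.
And FC = contribution − EBIT = $225,747.00 − $86,162.98 = $139,584.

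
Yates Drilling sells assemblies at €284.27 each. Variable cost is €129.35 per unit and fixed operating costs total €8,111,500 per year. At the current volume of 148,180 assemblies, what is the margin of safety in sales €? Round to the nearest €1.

€27,238,955

Unit CM = price − variable cost = €284.27 − €129.35 = €154.92. Break-even units = €8,111,500 ÷ €154.92 = 52,359.28; break-even revenue = 52,359.28 × €284.27 = €14,884,173.15.
Current sales = 148,180 × €284.27 = €42,123,128.60.
Margin of safety = €42,123,128.60 − €14,884,173.15 = €27,238,955.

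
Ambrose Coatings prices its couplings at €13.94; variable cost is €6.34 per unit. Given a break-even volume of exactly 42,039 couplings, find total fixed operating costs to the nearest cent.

€319,496.40

Each unit contributes €13.94 − €6.34 = €7.60.
Since BE = FC / CM, FC = 42,039 × €7.60 = €319,496.40.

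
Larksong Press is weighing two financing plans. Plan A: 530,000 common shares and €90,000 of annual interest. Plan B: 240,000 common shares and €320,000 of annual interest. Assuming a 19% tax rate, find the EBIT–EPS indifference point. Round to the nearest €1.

€510,345

At indifference, (EBIT − 90,000)(1 − t)/530,000 = (EBIT − 320,000)(1 − t)/240,000.
The (1 − t) factor cancels: (EBIT − 90,000) × 240,000 = (EBIT − 320,000) × 530,000.
Solving, EBIT = (320,000·530,000 − 90,000·240,000) / (530,000 − 240,000) = 148,000,000,000 / 290,000 = 510,344.83.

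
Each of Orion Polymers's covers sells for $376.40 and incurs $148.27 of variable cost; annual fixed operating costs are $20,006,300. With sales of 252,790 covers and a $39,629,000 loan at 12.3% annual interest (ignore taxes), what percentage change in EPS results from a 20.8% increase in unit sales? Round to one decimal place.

+36.6%

At 252,790 units, contribution = 252,790 × $228.13 = $57,668,982.70.
Operating income = contribution − fixed costs = $57,668,982.70 − $20,006,300 = $37,662,682.70.
After interest of $4,874,367.00, pre-tax earnings = $32,788,315.70.
Degree of combined leverage = contribution ÷ (EBIT − I) = $57,668,982.70 ÷ $32,788,315.70 = 1.7588.
EPS therefore changes by 1.7588 × (+20.8%) = +36.6%.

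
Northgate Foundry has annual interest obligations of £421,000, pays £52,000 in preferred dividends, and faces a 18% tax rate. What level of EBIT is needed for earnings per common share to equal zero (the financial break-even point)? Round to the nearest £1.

£484,415

Preferred dividends are paid after tax, so their pre-tax equivalent is £52,000 ÷ (1 − 0.18) = £63,414.63.
Financial break-even EBIT = interest + D_p ÷ (1 − t) = £421,000 + £63,414.63 = £484,414.63.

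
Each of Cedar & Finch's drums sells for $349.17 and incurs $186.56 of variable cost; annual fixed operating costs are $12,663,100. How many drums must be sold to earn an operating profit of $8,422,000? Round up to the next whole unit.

129,667 drums

Contribution margin per unit = $349.17 − $186.56 = $162.61.
Need Q such that Q × $162.61 − $12,663,100 = $8,422,000, i.e. Q = $21,085,100 / $162.61 = 129,666.69 → 129,667.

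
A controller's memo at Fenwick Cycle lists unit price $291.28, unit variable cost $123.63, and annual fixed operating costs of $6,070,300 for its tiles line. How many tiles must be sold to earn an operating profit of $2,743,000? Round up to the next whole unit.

52,570 tiles

Contribution margin per unit = $291.28 − $123.63 = $167.65.
Units = (FC + target) / CM = ($6,070,300 + $2,743,000) / $167.65 = 52,569.64, so 52,570 tiles.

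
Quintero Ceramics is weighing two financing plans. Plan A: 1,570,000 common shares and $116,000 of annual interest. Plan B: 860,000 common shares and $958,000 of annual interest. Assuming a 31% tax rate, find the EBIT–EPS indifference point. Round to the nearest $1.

$1,977,887

Set EPS_A = EPS_B: (EBIT − $116,000)(1 − 0.31) ÷ 1,570,000 = (EBIT − $958,000)(1 − 0.31) ÷ 860,000.
The (1 − t) factor cancels: (EBIT − 116,000) × 860,000 = (EBIT − 958,000) × 1,570,000.
Solving, EBIT = (958,000·1,570,000 − 116,000·860,000) / (1,570,000 − 860,000) = 1,404,300,000,000 / 710,000 = 1,977,887.32.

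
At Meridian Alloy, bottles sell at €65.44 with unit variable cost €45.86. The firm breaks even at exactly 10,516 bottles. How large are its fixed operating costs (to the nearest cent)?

Contribution margin per unit = €65.44 − €45.86 = €19.58.
Since BE = FC / CM, FC = 10,516 × €19.58 = €205,903.28.

€205,903.28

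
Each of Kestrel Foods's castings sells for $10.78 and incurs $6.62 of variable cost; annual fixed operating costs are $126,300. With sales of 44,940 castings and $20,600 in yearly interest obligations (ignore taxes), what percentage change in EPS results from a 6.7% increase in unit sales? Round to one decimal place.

Contribution at this volume is 44,940 × $4.16 = $186,950.40.
EBIT = $186,950.40 − $126,300 = $60,650.40.
Interest = $20,600.00, so EBIT − I = $40,050.40.
DCL = total CM / (EBIT − I) = $186,950.40 / $40,050.40 = 4.6679.
%ΔEPS = DCL × %ΔSales = 4.6679 × +6.7% = +31.3%.

+31.3%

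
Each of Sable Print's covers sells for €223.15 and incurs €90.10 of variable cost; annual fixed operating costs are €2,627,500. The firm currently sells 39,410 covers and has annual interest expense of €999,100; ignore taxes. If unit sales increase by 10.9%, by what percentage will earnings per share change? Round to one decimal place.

+35.3%

Contribution at this volume is 39,410 × €133.05 = €5,243,500.50.
EBIT = €5,243,500.50 − €2,627,500 = €2,616,000.50.
Interest = €999,100.00, so EBIT − I = €1,616,900.50.
DCL = total CM / (EBIT − I) = €5,243,500.50 / €1,616,900.50 = 3.2429.
%ΔEPS = DCL × %ΔSales = 3.2429 × +10.9% = +35.3%.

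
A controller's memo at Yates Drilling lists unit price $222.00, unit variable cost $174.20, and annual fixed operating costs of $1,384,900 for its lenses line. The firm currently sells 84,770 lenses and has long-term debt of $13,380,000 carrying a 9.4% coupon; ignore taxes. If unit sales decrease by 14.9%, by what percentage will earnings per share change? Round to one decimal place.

Total contribution margin = 84,770 × $47.80 = $4,052,006.00.
EBIT = $4,052,006.00 − $1,384,900 = $2,667,106.00.
After interest of $1,257,720.00, pre-tax earnings = $1,409,386.00.
DCL = total CM / (EBIT − I) = $4,052,006.00 / $1,409,386.00 = 2.8750.
EPS therefore changes by 2.8750 × (-14.9%) = -42.8%.

-42.8%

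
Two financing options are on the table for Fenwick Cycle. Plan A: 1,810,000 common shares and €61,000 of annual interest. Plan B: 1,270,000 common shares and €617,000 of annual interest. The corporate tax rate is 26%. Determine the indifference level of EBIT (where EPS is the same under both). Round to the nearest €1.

€1,924,630

Set EPS_A = EPS_B: (EBIT − €61,000)(1 − 0.26) ÷ 1,810,000 = (EBIT − €617,000)(1 − 0.26) ÷ 1,270,000.
The (1 − t) factor cancels: (EBIT − 61,000) × 1,270,000 = (EBIT − 617,000) × 1,810,000.
Solving, EBIT = (617,000·1,810,000 − 61,000·1,270,000) / (1,810,000 − 1,270,000) = 1,039,300,000,000 / 540,000 = 1,924,629.63.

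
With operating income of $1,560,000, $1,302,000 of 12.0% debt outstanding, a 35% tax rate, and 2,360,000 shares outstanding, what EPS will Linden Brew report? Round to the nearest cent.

Interest = $156,240.00, so EBT = $1,560,000 − $156,240.00 = $1,403,760.00.
Net income = $1,403,760.00 × (1 − 0.35) = $912,444.00.
EPS = $912,444.00 ÷ 2,360,000 = $0.39.

$0.39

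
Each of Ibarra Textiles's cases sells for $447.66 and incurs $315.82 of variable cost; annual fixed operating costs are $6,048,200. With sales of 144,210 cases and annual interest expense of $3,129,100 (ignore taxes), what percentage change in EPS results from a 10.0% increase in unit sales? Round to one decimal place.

At 144,210 units, contribution = 144,210 × $131.84 = $19,012,646.40.
EBIT = $19,012,646.40 − $6,048,200 = $12,964,446.40.
Interest = $3,129,100.00, so EBIT − I = $9,835,346.40.
Degree of combined leverage = contribution ÷ (EBIT − I) = $19,012,646.40 ÷ $9,835,346.40 = 1.9331.
EPS therefore changes by 1.9331 × (+10.0%) = +19.3%.

+19.3%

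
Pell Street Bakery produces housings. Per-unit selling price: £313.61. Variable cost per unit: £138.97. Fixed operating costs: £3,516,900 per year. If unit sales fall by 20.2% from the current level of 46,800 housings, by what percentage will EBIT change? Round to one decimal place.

-35.5%

Contribution at this volume is 46,800 × £174.64 = £8,173,152.00.
EBIT = £8,173,152.00 − £3,516,900 = £4,656,252.00.
Degree of operating leverage = £8,173,152.00 / £4,656,252.00 = 1.7553.
Operating income changes by 1.7553 × -20.2% = -35.5%.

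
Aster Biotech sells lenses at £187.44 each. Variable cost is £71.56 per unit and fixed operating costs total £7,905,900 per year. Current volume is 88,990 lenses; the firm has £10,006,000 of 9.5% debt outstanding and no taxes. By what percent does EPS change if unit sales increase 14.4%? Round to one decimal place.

+102.0%

Contribution at this volume is 88,990 × £115.88 = £10,312,161.20.
EBIT = £10,312,161.20 − £7,905,900 = £2,406,261.20.
Interest = £950,570.00, so EBIT − I = £1,455,691.20.
Degree of combined leverage = contribution ÷ (EBIT − I) = £10,312,161.20 ÷ £1,455,691.20 = 7.0840.
%ΔEPS = DCL × %ΔSales = 7.0840 × +14.4% = +102.0%.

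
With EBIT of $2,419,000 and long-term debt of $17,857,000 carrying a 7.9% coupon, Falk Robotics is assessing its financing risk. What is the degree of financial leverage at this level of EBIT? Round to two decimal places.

Interest = $1,410,703.00.
Degree of financial leverage = EBIT / (EBIT − interest) = $2,419,000 / $1,008,297.00 = 2.3991.

2.40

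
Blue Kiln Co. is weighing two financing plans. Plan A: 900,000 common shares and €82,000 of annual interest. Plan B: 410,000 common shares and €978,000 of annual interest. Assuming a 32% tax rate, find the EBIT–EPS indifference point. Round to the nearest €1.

€1,727,714

At indifference, (EBIT − 82,000)(1 − t)/900,000 = (EBIT − 978,000)(1 − t)/410,000.
Cancelling (1 − t) and cross-multiplying: 410,000·(EBIT − 82,000) = 900,000·(EBIT − 978,000).
Solving, EBIT = (978,000·900,000 − 82,000·410,000) / (900,000 − 410,000) = 846,580,000,000 / 490,000 = 1,727,714.29.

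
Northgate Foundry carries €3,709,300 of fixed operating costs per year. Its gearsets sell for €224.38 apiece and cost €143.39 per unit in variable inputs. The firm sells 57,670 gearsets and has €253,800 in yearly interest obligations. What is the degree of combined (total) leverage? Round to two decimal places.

At 57,670 units, contribution = 57,670 × €80.99 = €4,670,693.30.
Subtracting fixed costs: EBIT = €4,670,693.30 − €3,709,300 = €961,393.30. Interest = €253,800.00, so EBIT − I = €707,593.30.
DCL = contribution ÷ (EBIT − I) = €4,670,693.30 ÷ €707,593.30 = 6.6008.

6.60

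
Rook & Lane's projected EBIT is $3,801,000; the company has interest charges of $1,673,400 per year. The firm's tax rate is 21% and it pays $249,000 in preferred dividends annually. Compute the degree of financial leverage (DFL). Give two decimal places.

Interest = $1,673,400.00.
Preferred dividends grossed up pre-tax: $249,000 / (1 − 0.21) = $315,189.87.
DFL = EBIT ÷ [EBIT − I − D_p/(1−t)] = $3,801,000 ÷ [$3,801,000 − $1,673,400.00 − $315,189.87] = $3,801,000 ÷ $1,812,410.13 = 2.0972.

2.10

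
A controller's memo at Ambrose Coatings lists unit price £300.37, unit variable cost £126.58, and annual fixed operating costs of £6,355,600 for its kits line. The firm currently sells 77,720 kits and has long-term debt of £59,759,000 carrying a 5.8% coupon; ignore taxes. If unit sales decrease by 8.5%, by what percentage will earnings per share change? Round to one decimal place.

At 77,720 units, contribution = 77,720 × £173.79 = £13,506,958.80.
EBIT = £13,506,958.80 − £6,355,600 = £7,151,358.80.
Interest = £3,466,022.00, so EBIT − I = £3,685,336.80.
DCL = total CM / (EBIT − I) = £13,506,958.80 / £3,685,336.80 = 3.6651.
%ΔEPS = DCL × %ΔSales = 3.6651 × -8.5% = -31.2%.

-31.2%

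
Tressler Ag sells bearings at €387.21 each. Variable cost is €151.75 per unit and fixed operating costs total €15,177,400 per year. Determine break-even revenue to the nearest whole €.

Contribution margin per unit = €387.21 − €151.75 = €235.46, a CM ratio of €235.46 ÷ €387.21 = 0.6081.
Break-even sales = FC ÷ CM ratio = €15,177,400 × €387.21 / €235.46 = €24,958,978.

€24,958,978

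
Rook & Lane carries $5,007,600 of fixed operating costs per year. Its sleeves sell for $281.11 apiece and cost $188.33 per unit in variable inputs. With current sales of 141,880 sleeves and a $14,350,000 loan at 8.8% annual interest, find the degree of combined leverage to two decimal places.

At 141,880 units, contribution = 141,880 × $92.78 = $13,163,626.40.
Operating income = contribution − fixed costs = $13,163,626.40 − $5,007,600 = $8,156,026.40. Interest = $1,262,800.00.
DOL = $13,163,626.40 ÷ $8,156,026.40 = 1.6140; DFL = $8,156,026.40 ÷ $6,893,226.40 = 1.1832.
Combined leverage = 1.6140 × 1.1832 = 1.9097.

1.91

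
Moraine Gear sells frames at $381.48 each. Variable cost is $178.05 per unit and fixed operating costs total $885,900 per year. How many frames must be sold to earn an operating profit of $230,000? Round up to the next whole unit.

5,486 frames

Each unit contributes $381.48 − $178.05 = $203.43.
Need Q such that Q × $203.43 − $885,900 = $230,000, i.e. Q = $1,115,900 / $203.43 = 5,485.42 → 5,486.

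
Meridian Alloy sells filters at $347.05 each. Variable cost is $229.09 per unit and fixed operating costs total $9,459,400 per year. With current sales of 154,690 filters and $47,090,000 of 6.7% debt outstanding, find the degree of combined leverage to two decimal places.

3.24

At 154,690 units, contribution = 154,690 × $117.96 = $18,247,232.40.
EBIT = $18,247,232.40 − $9,459,400 = $8,787,832.40. Interest = $3,155,030.00, so EBIT − I = $5,632,802.40.
DCL = contribution ÷ (EBIT − I) = $18,247,232.40 ÷ $5,632,802.40 = 3.2395.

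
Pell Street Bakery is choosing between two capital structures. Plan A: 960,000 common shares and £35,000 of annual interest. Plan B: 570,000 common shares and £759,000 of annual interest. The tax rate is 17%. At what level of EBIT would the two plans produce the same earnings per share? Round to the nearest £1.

£1,817,154

Set EPS_A = EPS_B: (EBIT − £35,000)(1 − 0.17) ÷ 960,000 = (EBIT − £759,000)(1 − 0.17) ÷ 570,000.
Cancelling (1 − t) and cross-multiplying: 570,000·(EBIT − 35,000) = 960,000·(EBIT − 759,000).
EBIT × (960,000 − 570,000) = 759,000 × 960,000 − 35,000 × 570,000 = 708,690,000,000, so EBIT = 708,690,000,000 ÷ 390,000 = 1,817,153.85.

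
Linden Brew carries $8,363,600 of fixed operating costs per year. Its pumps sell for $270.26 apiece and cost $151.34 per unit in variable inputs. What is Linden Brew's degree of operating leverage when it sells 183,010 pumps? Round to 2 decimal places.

At 183,010 units, contribution = 183,010 × $118.92 = $21,763,549.20.
Operating income = contribution − fixed costs = $21,763,549.20 − $8,363,600 = $13,399,949.20.
So DOL = total CM / EBIT = $21,763,549.20 / $13,399,949.20 = 1.6242.

1.62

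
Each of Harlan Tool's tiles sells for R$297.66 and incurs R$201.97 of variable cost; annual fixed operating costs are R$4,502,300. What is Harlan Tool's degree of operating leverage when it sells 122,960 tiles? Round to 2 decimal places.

1.62

At 122,960 units, contribution = 122,960 × R$95.69 = R$11,766,042.40.
EBIT = R$11,766,042.40 − R$4,502,300 = R$7,263,742.40.
DOL = contribution ÷ EBIT = R$11,766,042.40 ÷ R$7,263,742.40 = 1.6198.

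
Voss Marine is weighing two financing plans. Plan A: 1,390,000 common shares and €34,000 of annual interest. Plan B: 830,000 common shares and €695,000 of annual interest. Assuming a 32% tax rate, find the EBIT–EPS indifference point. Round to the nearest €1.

€1,674,696

At indifference, (EBIT − 34,000)(1 − t)/1,390,000 = (EBIT − 695,000)(1 − t)/830,000.
The (1 − t) factor cancels: (EBIT − 34,000) × 830,000 = (EBIT − 695,000) × 1,390,000.
EBIT × (1,390,000 − 830,000) = 695,000 × 1,390,000 − 34,000 × 830,000 = 937,830,000,000, so EBIT = 937,830,000,000 ÷ 560,000 = 1,674,696.43.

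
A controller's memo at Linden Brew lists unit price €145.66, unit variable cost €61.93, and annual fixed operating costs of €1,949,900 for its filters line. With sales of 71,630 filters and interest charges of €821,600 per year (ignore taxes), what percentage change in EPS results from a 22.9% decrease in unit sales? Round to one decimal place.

-42.6%

At 71,630 units, contribution = 71,630 × €83.73 = €5,997,579.90.
Subtracting fixed costs: EBIT = €5,997,579.90 − €1,949,900 = €4,047,679.90.
Interest = €821,600.00, so EBIT − I = €3,226,079.90.
DCL = total CM / (EBIT − I) = €5,997,579.90 / €3,226,079.90 = 1.8591.
%ΔEPS = DCL × %ΔSales = 1.8591 × -22.9% = -42.6%.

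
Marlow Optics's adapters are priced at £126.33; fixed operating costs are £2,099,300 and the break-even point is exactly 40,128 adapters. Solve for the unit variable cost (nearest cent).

At break-even, FC = Q × (P − VC), so P − VC = £2,099,300 ÷ 40,128 = £52.3151.
Hence VC = price − CM = £126.33 − £52.3151 = £74.01.

£74.01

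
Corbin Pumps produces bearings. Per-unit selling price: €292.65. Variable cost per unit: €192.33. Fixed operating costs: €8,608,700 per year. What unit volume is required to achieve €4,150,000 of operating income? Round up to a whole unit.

Unit CM = price − variable cost = €292.65 − €192.33 = €100.32.
Units = (FC + target) / CM = (€8,608,700 + €4,150,000) / €100.32 = 127,180.02, so 127,181 bearings.

127,181 bearings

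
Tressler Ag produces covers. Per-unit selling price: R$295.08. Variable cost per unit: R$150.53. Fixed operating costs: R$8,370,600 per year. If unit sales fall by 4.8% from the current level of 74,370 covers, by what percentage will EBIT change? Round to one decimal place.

Total contribution margin = 74,370 × R$144.55 = R$10,750,183.50.
Operating income = contribution − fixed costs = R$10,750,183.50 − R$8,370,600 = R$2,379,583.50.
Degree of operating leverage = R$10,750,183.50 / R$2,379,583.50 = 4.5177.
Operating income changes by 4.5177 × -4.8% = -21.7%.

-21.7%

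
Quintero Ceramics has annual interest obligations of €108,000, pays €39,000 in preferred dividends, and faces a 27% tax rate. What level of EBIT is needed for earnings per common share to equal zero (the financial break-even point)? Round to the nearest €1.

€161,425

Grossing the preferred dividend up to pre-tax terms: €39,000 / (1 − 0.27) = €53,424.66.
EPS = 0 when EBIT covers interest plus the pre-tax preferred burden: €108,000 + €53,424.66 = €161,424.66.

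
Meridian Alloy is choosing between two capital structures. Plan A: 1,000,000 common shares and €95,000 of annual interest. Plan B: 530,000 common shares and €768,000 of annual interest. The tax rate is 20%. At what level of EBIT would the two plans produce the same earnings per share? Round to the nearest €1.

€1,526,915

At indifference, (EBIT − 95,000)(1 − t)/1,000,000 = (EBIT − 768,000)(1 − t)/530,000.
Cancelling (1 − t) and cross-multiplying: 530,000·(EBIT − 95,000) = 1,000,000·(EBIT − 768,000).
Solving, EBIT = (768,000·1,000,000 − 95,000·530,000) / (1,000,000 − 530,000) = 717,650,000,000 / 470,000 = 1,526,914.89.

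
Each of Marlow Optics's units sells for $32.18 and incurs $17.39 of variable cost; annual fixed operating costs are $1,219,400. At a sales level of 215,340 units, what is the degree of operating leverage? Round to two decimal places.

At 215,340 units, contribution = 215,340 × $14.79 = $3,184,878.60.
EBIT = $3,184,878.60 − $1,219,400 = $1,965,478.60.
So DOL = total CM / EBIT = $3,184,878.60 / $1,965,478.60 = 1.6204.

1.62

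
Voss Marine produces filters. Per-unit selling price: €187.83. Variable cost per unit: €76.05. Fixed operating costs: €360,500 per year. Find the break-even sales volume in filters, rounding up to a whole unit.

Contribution margin per unit = €187.83 − €76.05 = €111.78.
Break-even Q = €360,500 / €111.78 = 3,225.08 → 3,226 filters.

3,226 filters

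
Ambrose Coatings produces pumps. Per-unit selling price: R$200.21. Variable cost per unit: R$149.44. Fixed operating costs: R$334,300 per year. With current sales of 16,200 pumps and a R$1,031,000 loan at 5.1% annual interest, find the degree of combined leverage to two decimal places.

1.89

Total contribution margin = 16,200 × R$50.77 = R$822,474.00.
EBIT = R$822,474.00 − R$334,300 = R$488,174.00. Interest = R$52,581.00, so EBIT − I = R$435,593.00.
Degree of total leverage = total CM / (EBIT − interest) = R$822,474.00 / R$435,593.00 = 1.8882.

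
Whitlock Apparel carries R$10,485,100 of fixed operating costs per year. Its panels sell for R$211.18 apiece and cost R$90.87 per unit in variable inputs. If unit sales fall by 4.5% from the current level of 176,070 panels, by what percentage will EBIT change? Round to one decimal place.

-8.9%

At 176,070 units, contribution = 176,070 × R$120.31 = R$21,182,981.70.
Subtracting fixed costs: EBIT = R$21,182,981.70 − R$10,485,100 = R$10,697,881.70.
DOL = contribution ÷ EBIT = R$21,182,981.70 ÷ R$10,697,881.70 = 1.9801.
So EBIT moves 1.9801 × (-4.5%) = -8.9%.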